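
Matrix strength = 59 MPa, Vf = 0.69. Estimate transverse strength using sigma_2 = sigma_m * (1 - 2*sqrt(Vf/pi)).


factor = 1 - 2*sqrt(0.69/pi) = 0.0627
sigma_2 = 59 * 0.0627 = 3.7 MPa

3.7 MPa


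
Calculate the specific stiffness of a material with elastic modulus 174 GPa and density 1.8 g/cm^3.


Specific stiffness = E/rho = 174/1.8 = 96.7 GPa/(g/cm^3)

96.7 GPa/(g/cm^3)


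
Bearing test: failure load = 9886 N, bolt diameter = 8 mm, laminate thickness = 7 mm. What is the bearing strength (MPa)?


sigma_br = F/(d*h) = 9886/(8*7) = 176.5 MPa

176.5 MPa


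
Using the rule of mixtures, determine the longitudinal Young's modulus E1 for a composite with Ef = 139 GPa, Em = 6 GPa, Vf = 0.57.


E1 = Ef*Vf + Em*(1-Vf) = 139*0.57 + 6*0.43 = 81.81 GPa

81.81 GPa


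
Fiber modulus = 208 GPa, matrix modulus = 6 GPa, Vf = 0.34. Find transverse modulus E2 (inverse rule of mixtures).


1/E2 = Vf/Ef + (1-Vf)/Em = 0.34/208 + 0.66/6
E2 = 8.96 GPa

8.96 GPa


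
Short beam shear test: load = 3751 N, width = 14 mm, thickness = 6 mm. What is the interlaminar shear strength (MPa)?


ILSS = 3F/(4bh) = 3*3751/(4*14*6) = 33.49 MPa

33.49 MPa


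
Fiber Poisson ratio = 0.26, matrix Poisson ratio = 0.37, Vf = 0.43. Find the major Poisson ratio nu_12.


nu_12 = nu_f*Vf + nu_m*(1-Vf) = 0.26*0.43 + 0.37*0.57 = 0.3227

0.3227


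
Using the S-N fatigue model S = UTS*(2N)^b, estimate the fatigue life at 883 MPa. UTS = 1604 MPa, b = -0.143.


N = 0.5 * (S/UTS)^(1/b) = 0.5 * (883/1604)^(1/-0.143) = 32.4985 cycles

32.4985 cycles


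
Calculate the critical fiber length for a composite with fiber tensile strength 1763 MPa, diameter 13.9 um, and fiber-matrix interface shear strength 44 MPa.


Lc = sigma_f * d / (2 * tau_i) = 1763 * 13.9 / (2 * 44) = 278.5 um

278.5 um


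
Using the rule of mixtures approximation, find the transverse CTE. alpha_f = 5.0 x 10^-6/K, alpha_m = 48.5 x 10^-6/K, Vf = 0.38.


alpha_2 = alpha_f*Vf + alpha_m*(1-Vf) = 5.0*0.38 + 48.5*0.62 = 32.0 x 10^-6/K

32.0 x 10^-6/K


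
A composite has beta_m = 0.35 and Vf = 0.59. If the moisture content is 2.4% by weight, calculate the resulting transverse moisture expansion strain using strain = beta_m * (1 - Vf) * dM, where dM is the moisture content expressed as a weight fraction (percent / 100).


dM = 2.4/100 = 0.024
strain = beta_m * (1-Vf) * dM = 0.35 * 0.41 * 0.024 = 0.003444

0.003444


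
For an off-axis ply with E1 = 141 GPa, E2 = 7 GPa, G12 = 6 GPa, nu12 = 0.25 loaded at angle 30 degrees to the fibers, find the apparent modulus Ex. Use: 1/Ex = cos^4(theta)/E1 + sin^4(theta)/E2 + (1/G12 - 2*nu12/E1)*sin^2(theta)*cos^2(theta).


cos^4(30) = 0.5625, sin^4(30) = 0.0625, sin^2(30)*cos^2(30) = 0.1875
1/G12 - 2*nu12/E1 = 1/6 - 2*0.25/141 = 0.163121 GPa^-1
1/Ex = 0.5625/141 + 0.0625/7 + 0.163121*0.1875 = 0.043503 GPa^-1
Ex = 22.99 GPa

22.99 GPa


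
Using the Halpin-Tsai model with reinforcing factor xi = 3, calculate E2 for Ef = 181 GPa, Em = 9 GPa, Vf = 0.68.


eta = (Ef/Em - 1)/(Ef/Em + xi) = (20.1111 - 1)/(20.1111 + 3) = 0.8269
E2 = Em*(1+xi*eta*Vf)/(1-eta*Vf) = 55.25 GPa

55.25 GPa


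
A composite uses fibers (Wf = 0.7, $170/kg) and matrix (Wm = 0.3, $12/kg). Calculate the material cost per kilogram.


Cost = cost_f*Wf + cost_m*Wm = 170*0.7 + 12*0.3 = $122.6/kg

$122.6/kg


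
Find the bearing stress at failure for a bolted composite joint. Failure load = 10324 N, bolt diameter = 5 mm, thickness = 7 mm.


sigma_br = F/(d*h) = 10324/(5*7) = 295.0 MPa

295.0 MPa


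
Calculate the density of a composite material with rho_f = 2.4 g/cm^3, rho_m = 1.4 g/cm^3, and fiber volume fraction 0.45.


rho_c = rho_f*Vf + rho_m*(1-Vf) = 2.4*0.45 + 1.4*0.55 = 1.85 g/cm^3

1.85 g/cm^3


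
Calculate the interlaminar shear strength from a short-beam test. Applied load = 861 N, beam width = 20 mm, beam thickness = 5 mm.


ILSS = 3F/(4bh) = 3*861/(4*20*5) = 6.46 MPa

6.46 MPa


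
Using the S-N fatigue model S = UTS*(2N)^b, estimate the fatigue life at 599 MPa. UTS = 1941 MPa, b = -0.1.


N = 0.5 * (S/UTS)^(1/b) = 0.5 * (599/1941)^(1/-0.1) = 63820.0492 cycles

63820.0492 cycles


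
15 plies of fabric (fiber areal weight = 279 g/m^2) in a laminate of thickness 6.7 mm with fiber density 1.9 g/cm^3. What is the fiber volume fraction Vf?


Vf = n * FAW / (rho_f * h * 1000) = 15 * 279 / (1.9 * 6.7 * 1000) = 0.3288

0.3288


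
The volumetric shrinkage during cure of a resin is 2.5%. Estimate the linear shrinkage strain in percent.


Linear shrinkage ≈ vol_shrink/3 = 2.5/3 = 0.833%

0.833%


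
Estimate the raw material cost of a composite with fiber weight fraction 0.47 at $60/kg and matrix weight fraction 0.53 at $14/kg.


Cost = cost_f*Wf + cost_m*Wm = 60*0.47 + 14*0.53 = $35.62/kg

$35.62/kg


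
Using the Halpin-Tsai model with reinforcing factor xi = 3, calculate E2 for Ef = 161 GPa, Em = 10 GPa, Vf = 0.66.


eta = (Ef/Em - 1)/(Ef/Em + xi) = (16.1 - 1)/(16.1 + 3) = 0.7906
E2 = Em*(1+xi*eta*Vf)/(1-eta*Vf) = 53.64 GPa

53.64 GPa


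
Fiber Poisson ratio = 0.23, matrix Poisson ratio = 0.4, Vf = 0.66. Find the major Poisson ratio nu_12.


nu_12 = nu_f*Vf + nu_m*(1-Vf) = 0.23*0.66 + 0.4*0.34 = 0.2878

0.2878


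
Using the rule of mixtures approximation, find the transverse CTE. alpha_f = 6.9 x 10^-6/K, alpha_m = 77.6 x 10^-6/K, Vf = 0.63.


alpha_2 = alpha_f*Vf + alpha_m*(1-Vf) = 6.9*0.63 + 77.6*0.37 = 33.1 x 10^-6/K

33.1 x 10^-6/K


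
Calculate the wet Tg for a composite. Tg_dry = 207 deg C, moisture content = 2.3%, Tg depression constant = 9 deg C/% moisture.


Tg_wet = Tg_dry - k*moisture = 207 - 9*2.3 = 186.3 deg C

186.3 deg C


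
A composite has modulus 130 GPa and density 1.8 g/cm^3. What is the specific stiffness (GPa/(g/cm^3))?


Specific stiffness = E/rho = 130/1.8 = 72.2 GPa/(g/cm^3)

72.2 GPa/(g/cm^3)


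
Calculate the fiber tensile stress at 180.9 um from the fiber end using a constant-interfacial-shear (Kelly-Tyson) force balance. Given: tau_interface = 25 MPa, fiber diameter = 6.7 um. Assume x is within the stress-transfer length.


Force balance: sigma_f * (pi*d^2/4) = tau * (pi*d) * x  ->  sigma_f = 4 * tau * x / d
sigma_f = 4 * 25 * 180.9 / 6.7 = 2700.0 MPa

2700.0 MPa


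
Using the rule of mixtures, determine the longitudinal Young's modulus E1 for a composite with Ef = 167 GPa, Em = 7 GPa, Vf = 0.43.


E1 = Ef*Vf + Em*(1-Vf) = 167*0.43 + 7*0.57 = 75.8 GPa

75.8 GPa


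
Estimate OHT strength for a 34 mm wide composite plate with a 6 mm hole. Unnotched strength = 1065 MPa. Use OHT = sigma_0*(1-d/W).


OHT = sigma_0*(1-d/W) = 1065*(1-6/34) = 877.1 MPa

877.1 MPa


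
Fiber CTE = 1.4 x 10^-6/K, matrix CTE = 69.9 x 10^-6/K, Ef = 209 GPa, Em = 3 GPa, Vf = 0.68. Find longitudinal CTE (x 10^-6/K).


E1 = Ef*Vf + Em*(1-Vf) = 143.08
alpha_1 = (alpha_f*Ef*Vf + alpha_m*Em*(1-Vf))/E1 = 1.86 x 10^-6/K

1.86 x 10^-6/K


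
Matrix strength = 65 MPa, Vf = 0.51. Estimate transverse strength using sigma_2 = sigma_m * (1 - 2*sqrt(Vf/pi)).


factor = 1 - 2*sqrt(0.51/pi) = 0.1942
sigma_2 = 65 * 0.1942 = 12.62 MPa

12.62 MPa


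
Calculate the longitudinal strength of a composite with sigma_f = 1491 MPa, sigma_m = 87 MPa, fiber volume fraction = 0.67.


sigma_1 = sigma_f*Vf + sigma_m*(1-Vf) = 1491*0.67 + 87*0.33 = 1027.7 MPa

1027.7 MPa


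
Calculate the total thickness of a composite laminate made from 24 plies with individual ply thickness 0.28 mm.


h = n * t_ply = 24 * 0.28 = 6.72 mm

6.72 mm


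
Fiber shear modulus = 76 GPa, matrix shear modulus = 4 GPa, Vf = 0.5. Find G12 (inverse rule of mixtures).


1/G12 = Vf/Gf + (1-Vf)/Gm = 0.5/76 + 0.5/4
G12 = 7.6 GPa

7.6 GPa


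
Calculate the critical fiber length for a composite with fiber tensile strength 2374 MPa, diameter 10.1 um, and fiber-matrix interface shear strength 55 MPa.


Lc = sigma_f * d / (2 * tau_i) = 2374 * 10.1 / (2 * 55) = 218.0 um

218.0 um


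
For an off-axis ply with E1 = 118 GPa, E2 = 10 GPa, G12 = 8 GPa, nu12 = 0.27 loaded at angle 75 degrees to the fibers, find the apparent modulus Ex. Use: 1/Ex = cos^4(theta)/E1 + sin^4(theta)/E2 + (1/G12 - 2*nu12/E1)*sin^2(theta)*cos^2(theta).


cos^4(75) = 0.004487, sin^4(75) = 0.870513, sin^2(75)*cos^2(75) = 0.0625
1/G12 - 2*nu12/E1 = 1/8 - 2*0.27/118 = 0.120424 GPa^-1
1/Ex = 0.004487/118 + 0.870513/10 + 0.120424*0.0625 = 0.0946158 GPa^-1
Ex = 10.57 GPa

10.57 GPa


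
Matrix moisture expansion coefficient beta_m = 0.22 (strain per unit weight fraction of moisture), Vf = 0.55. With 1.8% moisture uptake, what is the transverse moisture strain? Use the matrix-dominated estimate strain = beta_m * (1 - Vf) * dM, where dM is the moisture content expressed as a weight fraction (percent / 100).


dM = 1.8/100 = 0.018
strain = beta_m * (1-Vf) * dM = 0.22 * 0.45 * 0.018 = 0.001782

0.001782


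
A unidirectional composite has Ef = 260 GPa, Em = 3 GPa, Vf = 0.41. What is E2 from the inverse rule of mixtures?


1/E2 = Vf/Ef + (1-Vf)/Em = 0.41/260 + 0.59/3
E2 = 5.04 GPa

5.04 GPa


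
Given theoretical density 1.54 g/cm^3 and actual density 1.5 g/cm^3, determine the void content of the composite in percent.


Void% = (rho_theo - rho_actual)/rho_theo * 100 = (1.54 - 1.5)/1.54 * 100 = 2.6%

2.6%


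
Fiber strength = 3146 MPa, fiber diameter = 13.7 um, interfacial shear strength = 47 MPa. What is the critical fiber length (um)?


Lc = sigma_f * d / (2 * tau_i) = 3146 * 13.7 / (2 * 47) = 458.5 um

458.5 um


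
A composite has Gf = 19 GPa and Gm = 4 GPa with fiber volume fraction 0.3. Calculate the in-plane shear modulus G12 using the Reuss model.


1/G12 = Vf/Gf + (1-Vf)/Gm = 0.3/19 + 0.7/4
G12 = 5.24 GPa

5.24 GPa


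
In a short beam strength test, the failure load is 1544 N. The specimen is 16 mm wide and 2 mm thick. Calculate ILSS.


ILSS = 3F/(4bh) = 3*1544/(4*16*2) = 36.19 MPa

36.19 MPa


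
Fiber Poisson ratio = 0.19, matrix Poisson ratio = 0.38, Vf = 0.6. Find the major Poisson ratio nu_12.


nu_12 = nu_f*Vf + nu_m*(1-Vf) = 0.19*0.6 + 0.38*0.4 = 0.266

0.266


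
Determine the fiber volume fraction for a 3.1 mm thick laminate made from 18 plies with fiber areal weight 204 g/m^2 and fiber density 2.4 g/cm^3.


Vf = n * FAW / (rho_f * h * 1000) = 18 * 204 / (2.4 * 3.1 * 1000) = 0.4935

0.4935


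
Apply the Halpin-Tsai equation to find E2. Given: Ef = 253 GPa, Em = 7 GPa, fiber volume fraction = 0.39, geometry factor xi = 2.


eta = (Ef/Em - 1)/(Ef/Em + xi) = (36.1429 - 1)/(36.1429 + 2) = 0.9213
E2 = Em*(1+xi*eta*Vf)/(1-eta*Vf) = 18.78 GPa

18.78 GPa


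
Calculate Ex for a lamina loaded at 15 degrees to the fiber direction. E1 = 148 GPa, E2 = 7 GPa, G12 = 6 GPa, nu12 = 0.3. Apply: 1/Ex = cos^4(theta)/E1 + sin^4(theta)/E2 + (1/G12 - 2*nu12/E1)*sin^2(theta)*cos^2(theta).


cos^4(15) = 0.870513, sin^4(15) = 0.004487, sin^2(15)*cos^2(15) = 0.0625
1/G12 - 2*nu12/E1 = 1/6 - 2*0.3/148 = 0.162613 GPa^-1
1/Ex = 0.870513/148 + 0.004487/7 + 0.162613*0.0625 = 0.0166862 GPa^-1
Ex = 59.93 GPa

59.93 GPa


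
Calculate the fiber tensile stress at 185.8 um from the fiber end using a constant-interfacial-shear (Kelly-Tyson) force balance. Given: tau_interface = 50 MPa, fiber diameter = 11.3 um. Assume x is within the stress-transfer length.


Force balance: sigma_f * (pi*d^2/4) = tau * (pi*d) * x  ->  sigma_f = 4 * tau * x / d
sigma_f = 4 * 50 * 185.8 / 11.3 = 3288.5 MPa

3288.5 MPa


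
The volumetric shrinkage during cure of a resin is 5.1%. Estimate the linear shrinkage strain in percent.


Linear shrinkage ≈ vol_shrink/3 = 5.1/3 = 1.7%

1.7%


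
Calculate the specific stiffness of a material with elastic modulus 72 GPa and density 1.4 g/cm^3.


Specific stiffness = E/rho = 72/1.4 = 51.4 GPa/(g/cm^3)

51.4 GPa/(g/cm^3)


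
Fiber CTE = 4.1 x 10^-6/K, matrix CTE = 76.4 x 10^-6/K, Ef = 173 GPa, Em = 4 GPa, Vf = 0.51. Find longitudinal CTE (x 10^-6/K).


E1 = Ef*Vf + Em*(1-Vf) = 90.19
alpha_1 = (alpha_f*Ef*Vf + alpha_m*Em*(1-Vf))/E1 = 5.67 x 10^-6/K

5.67 x 10^-6/K


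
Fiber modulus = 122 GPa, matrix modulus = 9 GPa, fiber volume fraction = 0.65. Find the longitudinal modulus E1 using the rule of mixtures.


E1 = Ef*Vf + Em*(1-Vf) = 122*0.65 + 9*0.35 = 82.45 GPa

82.45 GPa


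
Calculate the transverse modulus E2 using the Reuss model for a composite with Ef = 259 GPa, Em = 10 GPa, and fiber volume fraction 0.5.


1/E2 = Vf/Ef + (1-Vf)/Em = 0.5/259 + 0.5/10
E2 = 19.26 GPa

19.26 GPa


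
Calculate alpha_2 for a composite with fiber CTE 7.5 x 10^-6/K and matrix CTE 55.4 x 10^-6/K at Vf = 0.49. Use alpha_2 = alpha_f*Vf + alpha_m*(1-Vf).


alpha_2 = alpha_f*Vf + alpha_m*(1-Vf) = 7.5*0.49 + 55.4*0.51 = 31.9 x 10^-6/K

31.9 x 10^-6/K


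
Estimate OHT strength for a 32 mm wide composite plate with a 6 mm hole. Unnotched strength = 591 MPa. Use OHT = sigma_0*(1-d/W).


OHT = sigma_0*(1-d/W) = 591*(1-6/32) = 480.2 MPa

480.2 MPa


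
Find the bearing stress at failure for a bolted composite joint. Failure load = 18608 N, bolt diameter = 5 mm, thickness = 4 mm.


sigma_br = F/(d*h) = 18608/(5*4) = 930.4 MPa

930.4 MPa


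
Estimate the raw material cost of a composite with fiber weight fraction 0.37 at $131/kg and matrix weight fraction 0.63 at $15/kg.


Cost = cost_f*Wf + cost_m*Wm = 131*0.37 + 15*0.63 = $57.92/kg

$57.92/kg


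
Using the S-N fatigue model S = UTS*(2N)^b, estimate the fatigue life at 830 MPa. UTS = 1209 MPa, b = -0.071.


N = 0.5 * (S/UTS)^(1/b) = 0.5 * (830/1209)^(1/-0.071) = 99.9192 cycles

99.9192 cycles


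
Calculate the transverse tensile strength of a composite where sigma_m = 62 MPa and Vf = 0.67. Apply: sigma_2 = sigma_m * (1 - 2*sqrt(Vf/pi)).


factor = 1 - 2*sqrt(0.67/pi) = 0.0764
sigma_2 = 62 * 0.0764 = 4.74 MPa

4.74 MPa


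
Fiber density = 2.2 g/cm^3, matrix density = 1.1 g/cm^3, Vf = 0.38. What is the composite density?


rho_c = rho_f*Vf + rho_m*(1-Vf) = 2.2*0.38 + 1.1*0.62 = 1.518 g/cm^3

1.518 g/cm^3


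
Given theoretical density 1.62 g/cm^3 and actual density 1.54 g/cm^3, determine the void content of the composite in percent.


Void% = (rho_theo - rho_actual)/rho_theo * 100 = (1.62 - 1.54)/1.62 * 100 = 4.94%

4.94%


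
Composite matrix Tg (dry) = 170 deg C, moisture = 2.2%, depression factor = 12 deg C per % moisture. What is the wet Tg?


Tg_wet = Tg_dry - k*moisture = 170 - 12*2.2 = 143.6 deg C

143.6 deg C


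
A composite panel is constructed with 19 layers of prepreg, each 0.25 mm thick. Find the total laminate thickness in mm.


h = n * t_ply = 19 * 0.25 = 4.75 mm

4.75 mm


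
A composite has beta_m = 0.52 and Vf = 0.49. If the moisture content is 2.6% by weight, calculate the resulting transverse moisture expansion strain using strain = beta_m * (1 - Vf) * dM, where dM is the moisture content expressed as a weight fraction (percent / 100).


dM = 2.6/100 = 0.026
strain = beta_m * (1-Vf) * dM = 0.52 * 0.51 * 0.026 = 0.0068952

0.0068952


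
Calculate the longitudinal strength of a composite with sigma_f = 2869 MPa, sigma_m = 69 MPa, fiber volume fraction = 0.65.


sigma_1 = sigma_f*Vf + sigma_m*(1-Vf) = 2869*0.65 + 69*0.35 = 1889.0 MPa

1889.0 MPa


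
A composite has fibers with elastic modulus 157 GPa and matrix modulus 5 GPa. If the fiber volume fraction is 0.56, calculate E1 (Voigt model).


E1 = Ef*Vf + Em*(1-Vf) = 157*0.56 + 5*0.44 = 90.12 GPa

90.12 GPa


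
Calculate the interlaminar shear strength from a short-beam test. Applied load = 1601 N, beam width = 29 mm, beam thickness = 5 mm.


ILSS = 3F/(4bh) = 3*1601/(4*29*5) = 8.28 MPa

8.28 MPa


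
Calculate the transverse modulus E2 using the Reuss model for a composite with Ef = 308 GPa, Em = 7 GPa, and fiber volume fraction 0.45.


1/E2 = Vf/Ef + (1-Vf)/Em = 0.45/308 + 0.55/7
E2 = 12.49 GPa

12.49 GPa


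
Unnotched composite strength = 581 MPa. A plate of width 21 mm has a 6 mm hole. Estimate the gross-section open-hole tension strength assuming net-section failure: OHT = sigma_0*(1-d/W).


OHT = sigma_0*(1-d/W) = 581*(1-6/21) = 415.0 MPa

415.0 MPa


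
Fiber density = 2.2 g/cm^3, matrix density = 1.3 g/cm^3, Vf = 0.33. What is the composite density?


rho_c = rho_f*Vf + rho_m*(1-Vf) = 2.2*0.33 + 1.3*0.67 = 1.597 g/cm^3

1.597 g/cm^3


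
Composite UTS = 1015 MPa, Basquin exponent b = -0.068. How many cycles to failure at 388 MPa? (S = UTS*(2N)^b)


N = 0.5 * (S/UTS)^(1/b) = 0.5 * (388/1015)^(1/-0.068) = 692869.0013 cycles

692869.0013 cycles


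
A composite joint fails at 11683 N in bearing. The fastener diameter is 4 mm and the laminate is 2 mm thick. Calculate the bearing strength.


sigma_br = F/(d*h) = 11683/(4*2) = 1460.4 MPa

1460.4 MPa


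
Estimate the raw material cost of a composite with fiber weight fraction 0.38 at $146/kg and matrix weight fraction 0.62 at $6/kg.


Cost = cost_f*Wf + cost_m*Wm = 146*0.38 + 6*0.62 = $59.2/kg

$59.2/kg


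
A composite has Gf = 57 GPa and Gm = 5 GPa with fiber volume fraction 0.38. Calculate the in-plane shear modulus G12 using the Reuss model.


1/G12 = Vf/Gf + (1-Vf)/Gm = 0.38/57 + 0.62/5
G12 = 7.65 GPa

7.65 GPa


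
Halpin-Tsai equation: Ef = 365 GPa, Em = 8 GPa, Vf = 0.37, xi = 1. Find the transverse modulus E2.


eta = (Ef/Em - 1)/(Ef/Em + xi) = (45.625 - 1)/(45.625 + 1) = 0.9571
E2 = Em*(1+xi*eta*Vf)/(1-eta*Vf) = 16.77 GPa

16.77 GPa


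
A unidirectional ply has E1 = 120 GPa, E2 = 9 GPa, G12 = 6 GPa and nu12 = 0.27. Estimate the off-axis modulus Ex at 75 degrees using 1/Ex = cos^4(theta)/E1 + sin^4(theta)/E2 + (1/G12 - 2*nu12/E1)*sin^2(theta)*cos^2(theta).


cos^4(75) = 0.004487, sin^4(75) = 0.870513, sin^2(75)*cos^2(75) = 0.0625
1/G12 - 2*nu12/E1 = 1/6 - 2*0.27/120 = 0.162167 GPa^-1
1/Ex = 0.004487/120 + 0.870513/9 + 0.162167*0.0625 = 0.1068964 GPa^-1
Ex = 9.35 GPa

9.35 GPa


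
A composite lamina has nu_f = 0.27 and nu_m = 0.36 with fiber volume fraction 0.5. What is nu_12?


nu_12 = nu_f*Vf + nu_m*(1-Vf) = 0.27*0.5 + 0.36*0.5 = 0.315

0.315


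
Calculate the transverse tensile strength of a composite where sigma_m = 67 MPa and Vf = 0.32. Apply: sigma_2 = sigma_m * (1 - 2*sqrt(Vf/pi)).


factor = 1 - 2*sqrt(0.32/pi) = 0.3617
sigma_2 = 67 * 0.3617 = 24.23 MPa

24.23 MPa


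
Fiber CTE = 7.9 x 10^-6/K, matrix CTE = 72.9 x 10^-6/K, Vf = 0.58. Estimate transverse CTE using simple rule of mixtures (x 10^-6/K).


alpha_2 = alpha_f*Vf + alpha_m*(1-Vf) = 7.9*0.58 + 72.9*0.42 = 35.2 x 10^-6/K

35.2 x 10^-6/K


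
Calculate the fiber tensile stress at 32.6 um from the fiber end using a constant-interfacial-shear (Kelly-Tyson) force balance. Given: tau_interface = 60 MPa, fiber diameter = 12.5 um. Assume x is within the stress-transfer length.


Force balance: sigma_f * (pi*d^2/4) = tau * (pi*d) * x  ->  sigma_f = 4 * tau * x / d
sigma_f = 4 * 60 * 32.6 / 12.5 = 625.9 MPa

625.9 MPa


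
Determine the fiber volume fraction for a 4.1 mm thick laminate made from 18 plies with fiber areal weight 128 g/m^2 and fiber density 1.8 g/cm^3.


Vf = n * FAW / (rho_f * h * 1000) = 18 * 128 / (1.8 * 4.1 * 1000) = 0.3122

0.3122


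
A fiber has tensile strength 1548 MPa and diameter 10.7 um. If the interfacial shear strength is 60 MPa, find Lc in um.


Lc = sigma_f * d / (2 * tau_i) = 1548 * 10.7 / (2 * 60) = 138.0 um

138.0 um


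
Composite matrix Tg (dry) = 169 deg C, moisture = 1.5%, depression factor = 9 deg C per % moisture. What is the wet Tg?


Tg_wet = Tg_dry - k*moisture = 169 - 9*1.5 = 155.5 deg C

155.5 deg C


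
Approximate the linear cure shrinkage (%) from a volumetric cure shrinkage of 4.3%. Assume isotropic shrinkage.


Linear shrinkage ≈ vol_shrink/3 = 4.3/3 = 1.433%

1.433%


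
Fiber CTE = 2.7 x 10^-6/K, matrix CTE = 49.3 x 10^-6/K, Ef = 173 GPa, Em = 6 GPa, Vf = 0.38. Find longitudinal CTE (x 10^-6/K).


E1 = Ef*Vf + Em*(1-Vf) = 69.46
alpha_1 = (alpha_f*Ef*Vf + alpha_m*Em*(1-Vf))/E1 = 5.2 x 10^-6/K

5.2 x 10^-6/K


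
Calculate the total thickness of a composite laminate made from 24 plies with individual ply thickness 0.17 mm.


h = n * t_ply = 24 * 0.17 = 4.08 mm

4.08 mm


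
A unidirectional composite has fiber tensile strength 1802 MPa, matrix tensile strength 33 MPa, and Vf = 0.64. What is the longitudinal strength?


sigma_1 = sigma_f*Vf + sigma_m*(1-Vf) = 1802*0.64 + 33*0.36 = 1165.2 MPa

1165.2 MPa


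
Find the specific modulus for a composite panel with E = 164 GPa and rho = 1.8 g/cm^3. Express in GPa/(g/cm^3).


Specific stiffness = E/rho = 164/1.8 = 91.1 GPa/(g/cm^3)

91.1 GPa/(g/cm^3)


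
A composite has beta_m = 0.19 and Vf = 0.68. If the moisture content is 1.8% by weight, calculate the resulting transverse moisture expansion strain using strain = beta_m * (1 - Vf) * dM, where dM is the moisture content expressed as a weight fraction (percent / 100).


dM = 1.8/100 = 0.018
strain = beta_m * (1-Vf) * dM = 0.19 * 0.32 * 0.018 = 0.0010944

0.0010944


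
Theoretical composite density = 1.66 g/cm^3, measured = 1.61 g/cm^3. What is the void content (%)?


Void% = (rho_theo - rho_actual)/rho_theo * 100 = (1.66 - 1.61)/1.66 * 100 = 3.01%

3.01%


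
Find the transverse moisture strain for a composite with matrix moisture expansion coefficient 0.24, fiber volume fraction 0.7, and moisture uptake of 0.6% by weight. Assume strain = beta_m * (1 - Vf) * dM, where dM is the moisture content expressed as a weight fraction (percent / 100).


dM = 0.6/100 = 0.006
strain = beta_m * (1-Vf) * dM = 0.24 * 0.3 * 0.006 = 0.000432

0.000432


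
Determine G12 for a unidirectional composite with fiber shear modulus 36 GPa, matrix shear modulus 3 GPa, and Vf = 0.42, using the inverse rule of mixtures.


1/G12 = Vf/Gf + (1-Vf)/Gm = 0.42/36 + 0.58/3
G12 = 4.88 GPa

4.88 GPa


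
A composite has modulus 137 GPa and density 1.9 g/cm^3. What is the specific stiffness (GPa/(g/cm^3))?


Specific stiffness = E/rho = 137/1.9 = 72.1 GPa/(g/cm^3)

72.1 GPa/(g/cm^3)


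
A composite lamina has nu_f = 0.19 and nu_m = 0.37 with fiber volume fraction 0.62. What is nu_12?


nu_12 = nu_f*Vf + nu_m*(1-Vf) = 0.19*0.62 + 0.37*0.38 = 0.2584

0.2584


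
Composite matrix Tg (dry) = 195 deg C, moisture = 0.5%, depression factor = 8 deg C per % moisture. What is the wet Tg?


Tg_wet = Tg_dry - k*moisture = 195 - 8*0.5 = 191.0 deg C

191.0 deg C


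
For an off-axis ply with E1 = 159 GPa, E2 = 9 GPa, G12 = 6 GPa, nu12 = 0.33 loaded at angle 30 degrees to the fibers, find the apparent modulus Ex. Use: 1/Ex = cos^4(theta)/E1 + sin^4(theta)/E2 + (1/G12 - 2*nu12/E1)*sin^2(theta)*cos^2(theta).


cos^4(30) = 0.5625, sin^4(30) = 0.0625, sin^2(30)*cos^2(30) = 0.1875
1/G12 - 2*nu12/E1 = 1/6 - 2*0.33/159 = 0.162516 GPa^-1
1/Ex = 0.5625/159 + 0.0625/9 + 0.162516*0.1875 = 0.0409539 GPa^-1
Ex = 24.42 GPa

24.42 GPa


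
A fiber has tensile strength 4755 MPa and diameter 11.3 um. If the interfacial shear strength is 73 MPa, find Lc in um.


Lc = sigma_f * d / (2 * tau_i) = 4755 * 11.3 / (2 * 73) = 368.0 um

368.0 um


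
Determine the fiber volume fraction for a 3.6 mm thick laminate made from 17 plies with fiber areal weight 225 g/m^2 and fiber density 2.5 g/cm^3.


Vf = n * FAW / (rho_f * h * 1000) = 17 * 225 / (2.5 * 3.6 * 1000) = 0.425

0.425


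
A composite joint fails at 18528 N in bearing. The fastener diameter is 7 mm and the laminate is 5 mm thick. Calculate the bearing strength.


sigma_br = F/(d*h) = 18528/(7*5) = 529.4 MPa

529.4 MPa


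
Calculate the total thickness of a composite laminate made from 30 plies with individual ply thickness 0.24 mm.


h = n * t_ply = 30 * 0.24 = 7.2 mm

7.2 mm


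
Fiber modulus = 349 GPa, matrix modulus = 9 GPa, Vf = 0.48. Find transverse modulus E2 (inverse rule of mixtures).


1/E2 = Vf/Ef + (1-Vf)/Em = 0.48/349 + 0.52/9
E2 = 16.91 GPa

16.91 GPa


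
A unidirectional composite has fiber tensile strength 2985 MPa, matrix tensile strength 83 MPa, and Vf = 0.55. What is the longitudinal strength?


sigma_1 = sigma_f*Vf + sigma_m*(1-Vf) = 2985*0.55 + 83*0.45 = 1679.1 MPa

1679.1 MPa


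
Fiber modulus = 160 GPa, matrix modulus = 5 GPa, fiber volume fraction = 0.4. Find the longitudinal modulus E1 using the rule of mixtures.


E1 = Ef*Vf + Em*(1-Vf) = 160*0.4 + 5*0.6 = 67.0 GPa

67.0 GPa


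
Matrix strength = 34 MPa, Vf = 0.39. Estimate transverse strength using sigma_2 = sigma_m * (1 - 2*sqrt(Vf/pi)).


factor = 1 - 2*sqrt(0.39/pi) = 0.2953
sigma_2 = 34 * 0.2953 = 10.04 MPa

10.04 MPa


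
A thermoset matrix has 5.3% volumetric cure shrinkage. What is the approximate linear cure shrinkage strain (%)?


Linear shrinkage ≈ vol_shrink/3 = 5.3/3 = 1.767%

1.767%


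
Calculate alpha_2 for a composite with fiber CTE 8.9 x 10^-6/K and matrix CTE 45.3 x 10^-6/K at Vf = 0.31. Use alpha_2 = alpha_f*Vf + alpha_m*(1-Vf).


alpha_2 = alpha_f*Vf + alpha_m*(1-Vf) = 8.9*0.31 + 45.3*0.69 = 34.0 x 10^-6/K

34.0 x 10^-6/K


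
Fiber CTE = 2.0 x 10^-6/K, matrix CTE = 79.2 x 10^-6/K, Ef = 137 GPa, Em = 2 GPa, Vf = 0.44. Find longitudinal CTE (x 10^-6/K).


E1 = Ef*Vf + Em*(1-Vf) = 61.4
alpha_1 = (alpha_f*Ef*Vf + alpha_m*Em*(1-Vf))/E1 = 3.41 x 10^-6/K

3.41 x 10^-6/K


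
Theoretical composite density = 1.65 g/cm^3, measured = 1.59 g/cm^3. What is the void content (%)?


Void% = (rho_theo - rho_actual)/rho_theo * 100 = (1.65 - 1.59)/1.65 * 100 = 3.64%

3.64%


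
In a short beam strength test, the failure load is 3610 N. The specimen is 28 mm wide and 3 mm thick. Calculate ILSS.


ILSS = 3F/(4bh) = 3*3610/(4*28*3) = 32.23 MPa

32.23 MPa


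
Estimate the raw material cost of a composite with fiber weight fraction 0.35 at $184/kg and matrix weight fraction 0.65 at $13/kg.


Cost = cost_f*Wf + cost_m*Wm = 184*0.35 + 13*0.65 = $72.85/kg

$72.85/kg


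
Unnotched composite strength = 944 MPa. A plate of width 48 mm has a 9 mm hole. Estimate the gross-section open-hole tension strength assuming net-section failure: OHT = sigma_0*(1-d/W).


OHT = sigma_0*(1-d/W) = 944*(1-9/48) = 767.0 MPa

767.0 MPa


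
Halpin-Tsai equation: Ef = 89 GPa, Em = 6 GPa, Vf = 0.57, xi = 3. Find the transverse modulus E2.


eta = (Ef/Em - 1)/(Ef/Em + xi) = (14.8333 - 1)/(14.8333 + 3) = 0.7757
E2 = Em*(1+xi*eta*Vf)/(1-eta*Vf) = 25.02 GPa

25.02 GPa


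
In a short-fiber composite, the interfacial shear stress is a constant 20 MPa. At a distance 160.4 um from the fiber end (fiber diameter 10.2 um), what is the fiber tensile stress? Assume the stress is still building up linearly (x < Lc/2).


Force balance: sigma_f * (pi*d^2/4) = tau * (pi*d) * x  ->  sigma_f = 4 * tau * x / d
sigma_f = 4 * 20 * 160.4 / 10.2 = 1258.0 MPa

1258.0 MPa


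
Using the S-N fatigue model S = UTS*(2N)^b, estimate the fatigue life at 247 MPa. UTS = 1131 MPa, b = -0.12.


N = 0.5 * (S/UTS)^(1/b) = 0.5 * (247/1131)^(1/-0.12) = 160453.9581 cycles

160453.9581 cycles


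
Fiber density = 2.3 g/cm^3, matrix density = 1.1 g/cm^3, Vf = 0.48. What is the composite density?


rho_c = rho_f*Vf + rho_m*(1-Vf) = 2.3*0.48 + 1.1*0.52 = 1.676 g/cm^3

1.676 g/cm^3


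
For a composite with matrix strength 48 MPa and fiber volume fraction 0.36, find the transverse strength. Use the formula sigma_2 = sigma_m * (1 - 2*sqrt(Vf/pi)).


factor = 1 - 2*sqrt(0.36/pi) = 0.323
sigma_2 = 48 * 0.323 = 15.5 MPa

15.5 MPa


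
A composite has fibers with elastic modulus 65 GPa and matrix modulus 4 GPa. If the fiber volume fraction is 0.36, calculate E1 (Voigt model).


E1 = Ef*Vf + Em*(1-Vf) = 65*0.36 + 4*0.64 = 25.96 GPa

25.96 GPa


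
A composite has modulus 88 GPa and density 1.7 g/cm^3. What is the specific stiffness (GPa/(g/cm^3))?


Specific stiffness = E/rho = 88/1.7 = 51.8 GPa/(g/cm^3)

51.8 GPa/(g/cm^3)


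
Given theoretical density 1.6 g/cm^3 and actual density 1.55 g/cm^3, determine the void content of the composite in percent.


Void% = (rho_theo - rho_actual)/rho_theo * 100 = (1.6 - 1.55)/1.6 * 100 = 3.13%

3.13%


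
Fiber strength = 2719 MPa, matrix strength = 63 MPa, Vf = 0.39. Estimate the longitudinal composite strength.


sigma_1 = sigma_f*Vf + sigma_m*(1-Vf) = 2719*0.39 + 63*0.61 = 1098.8 MPa

1098.8 MPa


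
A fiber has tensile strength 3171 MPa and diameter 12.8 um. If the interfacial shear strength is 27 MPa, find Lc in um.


Lc = sigma_f * d / (2 * tau_i) = 3171 * 12.8 / (2 * 27) = 751.6 um

751.6 um


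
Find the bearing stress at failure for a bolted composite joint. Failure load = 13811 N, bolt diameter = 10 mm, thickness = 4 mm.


sigma_br = F/(d*h) = 13811/(10*4) = 345.3 MPa

345.3 MPa


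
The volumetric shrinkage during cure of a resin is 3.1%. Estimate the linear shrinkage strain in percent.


Linear shrinkage ≈ vol_shrink/3 = 3.1/3 = 1.033%

1.033%


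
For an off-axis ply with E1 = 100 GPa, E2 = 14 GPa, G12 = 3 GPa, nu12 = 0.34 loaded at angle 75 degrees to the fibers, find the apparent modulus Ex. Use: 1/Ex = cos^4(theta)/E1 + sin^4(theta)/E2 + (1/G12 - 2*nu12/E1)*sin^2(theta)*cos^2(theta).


cos^4(75) = 0.004487, sin^4(75) = 0.870513, sin^2(75)*cos^2(75) = 0.0625
1/G12 - 2*nu12/E1 = 1/3 - 2*0.34/100 = 0.326533 GPa^-1
1/Ex = 0.004487/100 + 0.870513/14 + 0.326533*0.0625 = 0.0826327 GPa^-1
Ex = 12.1 GPa

12.1 GPa


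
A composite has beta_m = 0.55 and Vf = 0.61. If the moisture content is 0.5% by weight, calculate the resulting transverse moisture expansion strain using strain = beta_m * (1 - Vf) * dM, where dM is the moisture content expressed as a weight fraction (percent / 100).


dM = 0.5/100 = 0.005
strain = beta_m * (1-Vf) * dM = 0.55 * 0.39 * 0.005 = 0.0010725

0.0010725


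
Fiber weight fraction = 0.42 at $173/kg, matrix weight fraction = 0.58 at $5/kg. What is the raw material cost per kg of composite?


Cost = cost_f*Wf + cost_m*Wm = 173*0.42 + 5*0.58 = $75.56/kg

$75.56/kg


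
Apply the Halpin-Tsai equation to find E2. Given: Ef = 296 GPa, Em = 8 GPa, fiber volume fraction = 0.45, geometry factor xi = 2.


eta = (Ef/Em - 1)/(Ef/Em + xi) = (37.0 - 1)/(37.0 + 2) = 0.9231
E2 = Em*(1+xi*eta*Vf)/(1-eta*Vf) = 25.05 GPa

25.05 GPa


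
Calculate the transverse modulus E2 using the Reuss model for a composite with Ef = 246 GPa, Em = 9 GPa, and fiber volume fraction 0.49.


1/E2 = Vf/Ef + (1-Vf)/Em = 0.49/246 + 0.51/9
E2 = 17.05 GPa

17.05 GPa


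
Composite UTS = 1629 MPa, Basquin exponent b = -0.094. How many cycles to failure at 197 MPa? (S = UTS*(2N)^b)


N = 0.5 * (S/UTS)^(1/b) = 0.5 * (197/1629)^(1/-0.094) = 2.8782e+09 cycles

2.8782e+09 cycles


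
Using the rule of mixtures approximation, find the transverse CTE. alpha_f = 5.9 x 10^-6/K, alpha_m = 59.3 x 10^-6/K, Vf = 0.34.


alpha_2 = alpha_f*Vf + alpha_m*(1-Vf) = 5.9*0.34 + 59.3*0.66 = 41.1 x 10^-6/K

41.1 x 10^-6/K


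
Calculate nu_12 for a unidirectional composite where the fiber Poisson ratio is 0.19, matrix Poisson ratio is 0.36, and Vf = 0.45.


nu_12 = nu_f*Vf + nu_m*(1-Vf) = 0.19*0.45 + 0.36*0.55 = 0.2835

0.2835


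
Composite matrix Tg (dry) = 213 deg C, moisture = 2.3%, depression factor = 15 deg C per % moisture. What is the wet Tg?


Tg_wet = Tg_dry - k*moisture = 213 - 15*2.3 = 178.5 deg C

178.5 deg C


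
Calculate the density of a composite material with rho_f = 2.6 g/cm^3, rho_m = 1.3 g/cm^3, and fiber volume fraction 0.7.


rho_c = rho_f*Vf + rho_m*(1-Vf) = 2.6*0.7 + 1.3*0.3 = 2.21 g/cm^3

2.21 g/cm^3


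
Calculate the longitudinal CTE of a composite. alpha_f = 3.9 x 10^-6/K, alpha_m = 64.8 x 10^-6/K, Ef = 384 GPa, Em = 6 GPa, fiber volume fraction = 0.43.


E1 = Ef*Vf + Em*(1-Vf) = 168.54
alpha_1 = (alpha_f*Ef*Vf + alpha_m*Em*(1-Vf))/E1 = 5.14 x 10^-6/K

5.14 x 10^-6/K


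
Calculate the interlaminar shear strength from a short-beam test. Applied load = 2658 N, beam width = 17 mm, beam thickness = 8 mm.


ILSS = 3F/(4bh) = 3*2658/(4*17*8) = 14.66 MPa

14.66 MPa


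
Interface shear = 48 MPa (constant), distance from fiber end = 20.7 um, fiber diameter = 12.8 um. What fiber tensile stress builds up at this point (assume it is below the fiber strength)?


Force balance: sigma_f * (pi*d^2/4) = tau * (pi*d) * x  ->  sigma_f = 4 * tau * x / d
sigma_f = 4 * 48 * 20.7 / 12.8 = 310.5 MPa

310.5 MPa


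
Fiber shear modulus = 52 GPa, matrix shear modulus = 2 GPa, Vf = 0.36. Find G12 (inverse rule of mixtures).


1/G12 = Vf/Gf + (1-Vf)/Gm = 0.36/52 + 0.64/2
G12 = 3.06 GPa

3.06 GPa


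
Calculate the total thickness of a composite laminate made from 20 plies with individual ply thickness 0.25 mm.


h = n * t_ply = 20 * 0.25 = 5.0 mm

5.0 mm


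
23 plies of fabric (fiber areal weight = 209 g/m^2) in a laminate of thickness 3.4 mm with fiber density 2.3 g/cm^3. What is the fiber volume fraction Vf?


Vf = n * FAW / (rho_f * h * 1000) = 23 * 209 / (2.3 * 3.4 * 1000) = 0.6147

0.6147


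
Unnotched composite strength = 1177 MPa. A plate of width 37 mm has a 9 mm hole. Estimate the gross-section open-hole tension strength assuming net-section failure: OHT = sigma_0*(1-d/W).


OHT = sigma_0*(1-d/W) = 1177*(1-9/37) = 890.7 MPa

890.7 MPa


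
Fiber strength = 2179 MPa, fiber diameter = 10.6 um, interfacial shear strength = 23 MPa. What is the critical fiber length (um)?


Lc = sigma_f * d / (2 * tau_i) = 2179 * 10.6 / (2 * 23) = 502.1 um

502.1 um


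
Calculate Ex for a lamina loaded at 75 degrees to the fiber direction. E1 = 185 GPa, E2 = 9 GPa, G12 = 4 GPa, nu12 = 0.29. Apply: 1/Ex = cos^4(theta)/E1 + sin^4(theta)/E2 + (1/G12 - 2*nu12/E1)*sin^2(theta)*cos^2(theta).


cos^4(75) = 0.004487, sin^4(75) = 0.870513, sin^2(75)*cos^2(75) = 0.0625
1/G12 - 2*nu12/E1 = 1/4 - 2*0.29/185 = 0.246865 GPa^-1
1/Ex = 0.004487/185 + 0.870513/9 + 0.246865*0.0625 = 0.1121769 GPa^-1
Ex = 8.91 GPa

8.91 GPa


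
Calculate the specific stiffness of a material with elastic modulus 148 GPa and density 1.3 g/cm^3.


Specific stiffness = E/rho = 148/1.3 = 113.8 GPa/(g/cm^3)

113.8 GPa/(g/cm^3)


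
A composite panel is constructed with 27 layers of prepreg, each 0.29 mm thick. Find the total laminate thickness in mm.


h = n * t_ply = 27 * 0.29 = 7.83 mm

7.83 mm


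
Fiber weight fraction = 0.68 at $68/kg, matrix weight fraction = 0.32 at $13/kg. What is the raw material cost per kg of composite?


Cost = cost_f*Wf + cost_m*Wm = 68*0.68 + 13*0.32 = $50.4/kg

$50.4/kg


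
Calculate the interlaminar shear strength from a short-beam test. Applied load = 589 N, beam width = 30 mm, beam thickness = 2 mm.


ILSS = 3F/(4bh) = 3*589/(4*30*2) = 7.36 MPa

7.36 MPa


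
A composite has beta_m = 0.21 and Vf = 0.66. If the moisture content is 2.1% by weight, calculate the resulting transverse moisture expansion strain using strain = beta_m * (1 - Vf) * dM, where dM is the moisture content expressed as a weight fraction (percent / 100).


dM = 2.1/100 = 0.021
strain = beta_m * (1-Vf) * dM = 0.21 * 0.34 * 0.021 = 0.0014994

0.0014994


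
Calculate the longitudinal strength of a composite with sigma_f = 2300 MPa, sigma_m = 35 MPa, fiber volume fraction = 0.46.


sigma_1 = sigma_f*Vf + sigma_m*(1-Vf) = 2300*0.46 + 35*0.54 = 1076.9 MPa

1076.9 MPa


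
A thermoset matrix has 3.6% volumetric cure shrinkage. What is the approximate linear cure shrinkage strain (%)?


Linear shrinkage ≈ vol_shrink/3 = 3.6/3 = 1.2%

1.2%


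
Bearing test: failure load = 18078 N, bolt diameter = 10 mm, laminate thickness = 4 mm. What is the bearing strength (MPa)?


sigma_br = F/(d*h) = 18078/(10*4) = 452.0 MPa

452.0 MPa


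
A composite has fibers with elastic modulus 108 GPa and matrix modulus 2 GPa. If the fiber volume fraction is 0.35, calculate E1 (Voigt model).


E1 = Ef*Vf + Em*(1-Vf) = 108*0.35 + 2*0.65 = 39.1 GPa

39.1 GPa


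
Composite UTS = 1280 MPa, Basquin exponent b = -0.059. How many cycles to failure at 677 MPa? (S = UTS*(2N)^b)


N = 0.5 * (S/UTS)^(1/b) = 0.5 * (677/1280)^(1/-0.059) = 24404.3155 cycles

24404.3155 cycles


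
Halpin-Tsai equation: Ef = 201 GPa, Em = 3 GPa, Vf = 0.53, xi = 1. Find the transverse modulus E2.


eta = (Ef/Em - 1)/(Ef/Em + xi) = (67.0 - 1)/(67.0 + 1) = 0.9706
E2 = Em*(1+xi*eta*Vf)/(1-eta*Vf) = 9.36 GPa

9.36 GPa


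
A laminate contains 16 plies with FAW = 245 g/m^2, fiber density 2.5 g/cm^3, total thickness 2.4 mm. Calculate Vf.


Vf = n * FAW / (rho_f * h * 1000) = 16 * 245 / (2.5 * 2.4 * 1000) = 0.6533

0.6533


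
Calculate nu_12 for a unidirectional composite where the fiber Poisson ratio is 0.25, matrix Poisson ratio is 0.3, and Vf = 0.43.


nu_12 = nu_f*Vf + nu_m*(1-Vf) = 0.25*0.43 + 0.3*0.57 = 0.2785

0.2785


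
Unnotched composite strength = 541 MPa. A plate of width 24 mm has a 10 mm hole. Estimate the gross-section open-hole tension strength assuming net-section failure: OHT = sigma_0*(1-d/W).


OHT = sigma_0*(1-d/W) = 541*(1-10/24) = 315.6 MPa

315.6 MPa


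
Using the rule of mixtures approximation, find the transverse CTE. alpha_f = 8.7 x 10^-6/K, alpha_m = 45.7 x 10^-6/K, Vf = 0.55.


alpha_2 = alpha_f*Vf + alpha_m*(1-Vf) = 8.7*0.55 + 45.7*0.45 = 25.4 x 10^-6/K

25.4 x 10^-6/K


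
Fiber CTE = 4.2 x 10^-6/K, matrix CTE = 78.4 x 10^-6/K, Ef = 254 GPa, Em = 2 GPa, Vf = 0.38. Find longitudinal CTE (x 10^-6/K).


E1 = Ef*Vf + Em*(1-Vf) = 97.76
alpha_1 = (alpha_f*Ef*Vf + alpha_m*Em*(1-Vf))/E1 = 5.14 x 10^-6/K

5.14 x 10^-6/K


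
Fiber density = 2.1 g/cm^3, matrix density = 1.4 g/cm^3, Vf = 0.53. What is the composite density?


rho_c = rho_f*Vf + rho_m*(1-Vf) = 2.1*0.53 + 1.4*0.47 = 1.771 g/cm^3

1.771 g/cm^3


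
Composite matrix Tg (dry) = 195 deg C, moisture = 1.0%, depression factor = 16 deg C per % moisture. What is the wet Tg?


Tg_wet = Tg_dry - k*moisture = 195 - 16*1.0 = 179.0 deg C

179.0 deg C


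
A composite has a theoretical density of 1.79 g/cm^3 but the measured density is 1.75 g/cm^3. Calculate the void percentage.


Void% = (rho_theo - rho_actual)/rho_theo * 100 = (1.79 - 1.75)/1.79 * 100 = 2.23%

2.23%


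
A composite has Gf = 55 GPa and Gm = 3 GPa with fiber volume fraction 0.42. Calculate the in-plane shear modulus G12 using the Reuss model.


1/G12 = Vf/Gf + (1-Vf)/Gm = 0.42/55 + 0.58/3
G12 = 4.98 GPa

4.98 GPa


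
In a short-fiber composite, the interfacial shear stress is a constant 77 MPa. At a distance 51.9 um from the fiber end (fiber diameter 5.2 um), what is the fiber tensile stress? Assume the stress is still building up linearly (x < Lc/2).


Force balance: sigma_f * (pi*d^2/4) = tau * (pi*d) * x  ->  sigma_f = 4 * tau * x / d
sigma_f = 4 * 77 * 51.9 / 5.2 = 3074.1 MPa

3074.1 MPa


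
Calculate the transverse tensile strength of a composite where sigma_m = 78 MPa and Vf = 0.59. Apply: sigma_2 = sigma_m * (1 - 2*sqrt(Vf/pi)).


factor = 1 - 2*sqrt(0.59/pi) = 0.1333
sigma_2 = 78 * 0.1333 = 10.4 MPa

10.4 MPa


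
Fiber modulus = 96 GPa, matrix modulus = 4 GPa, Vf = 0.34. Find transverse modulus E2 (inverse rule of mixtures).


1/E2 = Vf/Ef + (1-Vf)/Em = 0.34/96 + 0.66/4
E2 = 5.93 GPa

5.93 GPa


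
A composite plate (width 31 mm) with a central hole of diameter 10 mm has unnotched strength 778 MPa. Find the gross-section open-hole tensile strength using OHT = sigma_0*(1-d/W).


OHT = sigma_0*(1-d/W) = 778*(1-10/31) = 527.0 MPa

527.0 MPa


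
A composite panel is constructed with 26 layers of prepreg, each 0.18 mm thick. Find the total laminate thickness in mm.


h = n * t_ply = 26 * 0.18 = 4.68 mm

4.68 mm


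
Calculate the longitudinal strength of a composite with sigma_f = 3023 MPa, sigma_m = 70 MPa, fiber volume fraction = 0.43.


sigma_1 = sigma_f*Vf + sigma_m*(1-Vf) = 3023*0.43 + 70*0.57 = 1339.8 MPa

1339.8 MPa
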